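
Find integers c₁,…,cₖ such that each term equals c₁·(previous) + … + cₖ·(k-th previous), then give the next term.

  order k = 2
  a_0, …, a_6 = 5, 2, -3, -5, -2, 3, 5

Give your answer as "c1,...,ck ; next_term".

  a_2 = 1·2 + -1·5 = -3
  a_3 = 1·-3 + -1·2 = -5
  a_4 = 1·-5 + -1·-3 = -2
  a_5 = 1·-2 + -1·-5 = 3
  a_6 = 1·3 + -1·-2 = 5
  a_7 = 1·5 + -1·3 = 2

1,-1 ; 2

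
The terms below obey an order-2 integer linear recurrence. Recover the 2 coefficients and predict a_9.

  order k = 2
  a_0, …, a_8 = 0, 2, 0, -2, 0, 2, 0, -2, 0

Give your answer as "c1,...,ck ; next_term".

0,-1 ; 2

  a_2 = 0·2 + -1·0 = 0
  a_3 = 0·0 + -1·2 = -2
  a_4 = 0·-2 + -1·0 = 0
  a_5 = 0·0 + -1·-2 = 2
  a_6 = 0·2 + -1·0 = 0
  a_7 = 0·0 + -1·2 = -2
  a_8 = 0·-2 + -1·0 = 0
  a_9 = 0·0 + -1·-2 = 2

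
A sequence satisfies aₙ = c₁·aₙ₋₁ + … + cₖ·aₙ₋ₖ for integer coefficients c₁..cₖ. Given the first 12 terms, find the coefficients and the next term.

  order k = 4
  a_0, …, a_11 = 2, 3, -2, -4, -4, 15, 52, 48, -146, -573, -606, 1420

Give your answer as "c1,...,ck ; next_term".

  a_4 = 2·-4 + -4·-2 + -2·3 + 1·2 = -4
  a_5 = 2·-4 + -4·-4 + -2·-2 + 1·3 = 15
  a_6 = 2·15 + -4·-4 + -2·-4 + 1·-2 = 52
  a_7 = 2·52 + -4·15 + -2·-4 + 1·-4 = 48
  a_8 = 2·48 + -4·52 + -2·15 + 1·-4 = -146
  a_9 = 2·-146 + -4·48 + -2·52 + 1·15 = -573
  a_10 = 2·-573 + -4·-146 + -2·48 + 1·52 = -606
  a_11 = 2·-606 + -4·-573 + -2·-146 + 1·48 = 1420
  a_12 = 2·1420 + -4·-606 + -2·-573 + 1·-146 = 6264

2,-4,-2,1 ; 6264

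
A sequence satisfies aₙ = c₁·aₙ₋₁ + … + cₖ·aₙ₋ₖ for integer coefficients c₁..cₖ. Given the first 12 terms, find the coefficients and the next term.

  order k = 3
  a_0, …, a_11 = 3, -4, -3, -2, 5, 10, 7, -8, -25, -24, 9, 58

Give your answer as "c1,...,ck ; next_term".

  a_3 = 1·-3 + -1·-4 + -1·3 = -2
  a_4 = 1·-2 + -1·-3 + -1·-4 = 5
  a_5 = 1·5 + -1·-2 + -1·-3 = 10
  a_6 = 1·10 + -1·5 + -1·-2 = 7
  a_7 = 1·7 + -1·10 + -1·5 = -8
  a_8 = 1·-8 + -1·7 + -1·10 = -25
  a_9 = 1·-25 + -1·-8 + -1·7 = -24
  a_10 = 1·-24 + -1·-25 + -1·-8 = 9
  a_11 = 1·9 + -1·-24 + -1·-25 = 58
  a_12 = 1·58 + -1·9 + -1·-24 = 73

1,-1,-1 ; 73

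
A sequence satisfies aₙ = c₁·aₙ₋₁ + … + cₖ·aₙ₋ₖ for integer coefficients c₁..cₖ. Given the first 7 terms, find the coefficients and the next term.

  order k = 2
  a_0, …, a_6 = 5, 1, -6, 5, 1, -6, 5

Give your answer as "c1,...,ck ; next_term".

-1,-1 ; 1

  a_2 = -1·1 + -1·5 = -6
  a_3 = -1·-6 + -1·1 = 5
  a_4 = -1·5 + -1·-6 = 1
  a_5 = -1·1 + -1·5 = -6
  a_6 = -1·-6 + -1·1 = 5
  a_7 = -1·5 + -1·-6 = 1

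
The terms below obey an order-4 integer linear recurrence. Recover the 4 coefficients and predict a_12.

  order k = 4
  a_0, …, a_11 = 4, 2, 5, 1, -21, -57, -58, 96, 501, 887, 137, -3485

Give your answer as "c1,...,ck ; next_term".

2,-3,-2,-1 ; -9656

  a_4 = 2·1 + -3·5 + -2·2 + -1·4 = -21
  a_5 = 2·-21 + -3·1 + -2·5 + -1·2 = -57
  a_6 = 2·-57 + -3·-21 + -2·1 + -1·5 = -58
  a_7 = 2·-58 + -3·-57 + -2·-21 + -1·1 = 96
  a_8 = 2·96 + -3·-58 + -2·-57 + -1·-21 = 501
  a_9 = 2·501 + -3·96 + -2·-58 + -1·-57 = 887
  a_10 = 2·887 + -3·501 + -2·96 + -1·-58 = 137
  a_11 = 2·137 + -3·887 + -2·501 + -1·96 = -3485
  a_12 = 2·-3485 + -3·137 + -2·887 + -1·501 = -9656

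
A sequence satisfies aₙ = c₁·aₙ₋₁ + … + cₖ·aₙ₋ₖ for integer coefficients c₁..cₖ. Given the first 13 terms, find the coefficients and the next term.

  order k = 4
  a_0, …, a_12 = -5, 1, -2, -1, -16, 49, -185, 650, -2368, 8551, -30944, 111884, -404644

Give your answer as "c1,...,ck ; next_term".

  a_4 = -3·-1 + 2·-2 + 0·1 + 3·-5 = -16
  a_5 = -3·-16 + 2·-1 + 0·-2 + 3·1 = 49
  a_6 = -3·49 + 2·-16 + 0·-1 + 3·-2 = -185
  a_7 = -3·-185 + 2·49 + 0·-16 + 3·-1 = 650
  a_8 = -3·650 + 2·-185 + 0·49 + 3·-16 = -2368
  a_9 = -3·-2368 + 2·650 + 0·-185 + 3·49 = 8551
  a_10 = -3·8551 + 2·-2368 + 0·650 + 3·-185 = -30944
  a_11 = -3·-30944 + 2·8551 + 0·-2368 + 3·650 = 111884
  a_12 = -3·111884 + 2·-30944 + 0·8551 + 3·-2368 = -404644
  a_13 = -3·-404644 + 2·111884 + 0·-30944 + 3·8551 = 1463353

-3,2,0,3 ; 1463353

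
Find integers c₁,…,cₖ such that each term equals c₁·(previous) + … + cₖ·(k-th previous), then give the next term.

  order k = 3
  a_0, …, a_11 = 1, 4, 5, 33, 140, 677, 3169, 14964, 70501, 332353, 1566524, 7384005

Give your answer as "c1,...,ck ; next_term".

4,4,-3 ; 34805057

  a_3 = 4·5 + 4·4 + -3·1 = 33
  a_4 = 4·33 + 4·5 + -3·4 = 140
  a_5 = 4·140 + 4·33 + -3·5 = 677
  a_6 = 4·677 + 4·140 + -3·33 = 3169
  a_7 = 4·3169 + 4·677 + -3·140 = 14964
  a_8 = 4·14964 + 4·3169 + -3·677 = 70501
  a_9 = 4·70501 + 4·14964 + -3·3169 = 332353
  a_10 = 4·332353 + 4·70501 + -3·14964 = 1566524
  a_11 = 4·1566524 + 4·332353 + -3·70501 = 7384005
  a_12 = 4·7384005 + 4·1566524 + -3·332353 = 34805057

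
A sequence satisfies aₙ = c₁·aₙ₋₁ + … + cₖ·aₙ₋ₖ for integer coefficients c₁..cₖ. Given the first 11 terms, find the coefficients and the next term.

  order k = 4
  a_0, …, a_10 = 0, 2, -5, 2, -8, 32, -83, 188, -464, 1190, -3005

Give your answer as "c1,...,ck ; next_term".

  a_4 = -2·2 + 0·-5 + -2·2 + 3·0 = -8
  a_5 = -2·-8 + 0·2 + -2·-5 + 3·2 = 32
  a_6 = -2·32 + 0·-8 + -2·2 + 3·-5 = -83
  a_7 = -2·-83 + 0·32 + -2·-8 + 3·2 = 188
  a_8 = -2·188 + 0·-83 + -2·32 + 3·-8 = -464
  a_9 = -2·-464 + 0·188 + -2·-83 + 3·32 = 1190
  a_10 = -2·1190 + 0·-464 + -2·188 + 3·-83 = -3005
  a_11 = -2·-3005 + 0·1190 + -2·-464 + 3·188 = 7502

-2,0,-2,3 ; 7502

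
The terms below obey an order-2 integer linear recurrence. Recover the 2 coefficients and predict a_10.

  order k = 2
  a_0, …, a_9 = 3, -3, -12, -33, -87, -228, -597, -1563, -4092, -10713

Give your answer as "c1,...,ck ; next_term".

3,-1 ; -28047

  a_2 = 3·-3 + -1·3 = -12
  a_3 = 3·-12 + -1·-3 = -33
  a_4 = 3·-33 + -1·-12 = -87
  a_5 = 3·-87 + -1·-33 = -228
  a_6 = 3·-228 + -1·-87 = -597
  a_7 = 3·-597 + -1·-228 = -1563
  a_8 = 3·-1563 + -1·-597 = -4092
  a_9 = 3·-4092 + -1·-1563 = -10713
  a_10 = 3·-10713 + -1·-4092 = -28047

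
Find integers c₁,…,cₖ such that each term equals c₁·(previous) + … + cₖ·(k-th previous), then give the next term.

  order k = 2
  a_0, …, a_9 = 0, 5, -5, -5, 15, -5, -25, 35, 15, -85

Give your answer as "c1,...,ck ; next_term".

  a_2 = -1·5 + -2·0 = -5
  a_3 = -1·-5 + -2·5 = -5
  a_4 = -1·-5 + -2·-5 = 15
  a_5 = -1·15 + -2·-5 = -5
  a_6 = -1·-5 + -2·15 = -25
  a_7 = -1·-25 + -2·-5 = 35
  a_8 = -1·35 + -2·-25 = 15
  a_9 = -1·15 + -2·35 = -85
  a_10 = -1·-85 + -2·15 = 55

-1,-2 ; 55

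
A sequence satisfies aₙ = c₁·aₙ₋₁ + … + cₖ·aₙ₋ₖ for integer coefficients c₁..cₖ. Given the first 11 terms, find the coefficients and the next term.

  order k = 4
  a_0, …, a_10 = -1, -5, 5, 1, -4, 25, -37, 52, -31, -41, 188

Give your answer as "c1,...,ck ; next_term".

  a_4 = -1·1 + 1·5 + 2·-5 + -2·-1 = -4
  a_5 = -1·-4 + 1·1 + 2·5 + -2·-5 = 25
  a_6 = -1·25 + 1·-4 + 2·1 + -2·5 = -37
  a_7 = -1·-37 + 1·25 + 2·-4 + -2·1 = 52
  a_8 = -1·52 + 1·-37 + 2·25 + -2·-4 = -31
  a_9 = -1·-31 + 1·52 + 2·-37 + -2·25 = -41
  a_10 = -1·-41 + 1·-31 + 2·52 + -2·-37 = 188
  a_11 = -1·188 + 1·-41 + 2·-31 + -2·52 = -395

-1,1,2,-2 ; -395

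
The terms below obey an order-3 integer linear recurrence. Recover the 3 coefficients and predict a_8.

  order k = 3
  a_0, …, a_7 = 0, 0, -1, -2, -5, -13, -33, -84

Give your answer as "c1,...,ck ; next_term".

  a_3 = 2·-1 + 1·0 + 1·0 = -2
  a_4 = 2·-2 + 1·-1 + 1·0 = -5
  a_5 = 2·-5 + 1·-2 + 1·-1 = -13
  a_6 = 2·-13 + 1·-5 + 1·-2 = -33
  a_7 = 2·-33 + 1·-13 + 1·-5 = -84
  a_8 = 2·-84 + 1·-33 + 1·-13 = -214

2,1,1 ; -214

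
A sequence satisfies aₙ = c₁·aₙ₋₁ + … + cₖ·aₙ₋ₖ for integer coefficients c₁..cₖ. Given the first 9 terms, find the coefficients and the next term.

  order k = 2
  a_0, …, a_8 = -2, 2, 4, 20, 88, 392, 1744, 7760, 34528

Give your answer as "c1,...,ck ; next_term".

  a_2 = 4·2 + 2·-2 = 4
  a_3 = 4·4 + 2·2 = 20
  a_4 = 4·20 + 2·4 = 88
  a_5 = 4·88 + 2·20 = 392
  a_6 = 4·392 + 2·88 = 1744
  a_7 = 4·1744 + 2·392 = 7760
  a_8 = 4·7760 + 2·1744 = 34528
  a_9 = 4·34528 + 2·7760 = 153632

4,2 ; 153632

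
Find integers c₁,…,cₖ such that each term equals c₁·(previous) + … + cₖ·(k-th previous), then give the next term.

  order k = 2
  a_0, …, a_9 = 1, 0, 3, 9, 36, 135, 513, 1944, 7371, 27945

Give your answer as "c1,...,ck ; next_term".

  a_2 = 3·0 + 3·1 = 3
  a_3 = 3·3 + 3·0 = 9
  a_4 = 3·9 + 3·3 = 36
  a_5 = 3·36 + 3·9 = 135
  a_6 = 3·135 + 3·36 = 513
  a_7 = 3·513 + 3·135 = 1944
  a_8 = 3·1944 + 3·513 = 7371
  a_9 = 3·7371 + 3·1944 = 27945
  a_10 = 3·27945 + 3·7371 = 105948

3,3 ; 105948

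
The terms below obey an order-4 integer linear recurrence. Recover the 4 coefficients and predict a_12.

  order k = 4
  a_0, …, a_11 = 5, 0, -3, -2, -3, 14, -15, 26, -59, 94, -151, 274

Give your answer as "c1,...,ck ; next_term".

  a_4 = -2·-2 + -1·-3 + -2·0 + -2·5 = -3
  a_5 = -2·-3 + -1·-2 + -2·-3 + -2·0 = 14
  a_6 = -2·14 + -1·-3 + -2·-2 + -2·-3 = -15
  a_7 = -2·-15 + -1·14 + -2·-3 + -2·-2 = 26
  a_8 = -2·26 + -1·-15 + -2·14 + -2·-3 = -59
  a_9 = -2·-59 + -1·26 + -2·-15 + -2·14 = 94
  a_10 = -2·94 + -1·-59 + -2·26 + -2·-15 = -151
  a_11 = -2·-151 + -1·94 + -2·-59 + -2·26 = 274
  a_12 = -2·274 + -1·-151 + -2·94 + -2·-59 = -467

-2,-1,-2,-2 ; -467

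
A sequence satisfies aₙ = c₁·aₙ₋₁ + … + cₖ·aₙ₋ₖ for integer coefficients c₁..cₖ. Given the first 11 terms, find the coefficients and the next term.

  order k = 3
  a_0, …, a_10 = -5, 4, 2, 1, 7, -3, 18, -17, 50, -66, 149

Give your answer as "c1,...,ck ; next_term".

  a_3 = -1·2 + 2·4 + 1·-5 = 1
  a_4 = -1·1 + 2·2 + 1·4 = 7
  a_5 = -1·7 + 2·1 + 1·2 = -3
  a_6 = -1·-3 + 2·7 + 1·1 = 18
  a_7 = -1·18 + 2·-3 + 1·7 = -17
  a_8 = -1·-17 + 2·18 + 1·-3 = 50
  a_9 = -1·50 + 2·-17 + 1·18 = -66
  a_10 = -1·-66 + 2·50 + 1·-17 = 149
  a_11 = -1·149 + 2·-66 + 1·50 = -231

-1,2,1 ; -231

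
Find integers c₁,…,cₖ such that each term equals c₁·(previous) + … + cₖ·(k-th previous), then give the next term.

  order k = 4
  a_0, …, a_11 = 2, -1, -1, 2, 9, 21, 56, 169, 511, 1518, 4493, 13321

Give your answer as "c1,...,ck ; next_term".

3,-1,2,2 ; 39528

  a_4 = 3·2 + -1·-1 + 2·-1 + 2·2 = 9
  a_5 = 3·9 + -1·2 + 2·-1 + 2·-1 = 21
  a_6 = 3·21 + -1·9 + 2·2 + 2·-1 = 56
  a_7 = 3·56 + -1·21 + 2·9 + 2·2 = 169
  a_8 = 3·169 + -1·56 + 2·21 + 2·9 = 511
  a_9 = 3·511 + -1·169 + 2·56 + 2·21 = 1518
  a_10 = 3·1518 + -1·511 + 2·169 + 2·56 = 4493
  a_11 = 3·4493 + -1·1518 + 2·511 + 2·169 = 13321
  a_12 = 3·13321 + -1·4493 + 2·1518 + 2·511 = 39528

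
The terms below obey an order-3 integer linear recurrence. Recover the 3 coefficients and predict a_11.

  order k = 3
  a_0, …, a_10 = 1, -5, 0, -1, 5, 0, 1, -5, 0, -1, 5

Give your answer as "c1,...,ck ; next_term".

0,0,-1 ; 0

  a_3 = 0·0 + 0·-5 + -1·1 = -1
  a_4 = 0·-1 + 0·0 + -1·-5 = 5
  a_5 = 0·5 + 0·-1 + -1·0 = 0
  a_6 = 0·0 + 0·5 + -1·-1 = 1
  a_7 = 0·1 + 0·0 + -1·5 = -5
  a_8 = 0·-5 + 0·1 + -1·0 = 0
  a_9 = 0·0 + 0·-5 + -1·1 = -1
  a_10 = 0·-1 + 0·0 + -1·-5 = 5
  a_11 = 0·5 + 0·-1 + -1·0 = 0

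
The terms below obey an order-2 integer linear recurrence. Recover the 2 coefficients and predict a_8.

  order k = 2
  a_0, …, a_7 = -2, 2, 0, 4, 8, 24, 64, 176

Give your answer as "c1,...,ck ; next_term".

  a_2 = 2·2 + 2·-2 = 0
  a_3 = 2·0 + 2·2 = 4
  a_4 = 2·4 + 2·0 = 8
  a_5 = 2·8 + 2·4 = 24
  a_6 = 2·24 + 2·8 = 64
  a_7 = 2·64 + 2·24 = 176
  a_8 = 2·176 + 2·64 = 480

2,2 ; 480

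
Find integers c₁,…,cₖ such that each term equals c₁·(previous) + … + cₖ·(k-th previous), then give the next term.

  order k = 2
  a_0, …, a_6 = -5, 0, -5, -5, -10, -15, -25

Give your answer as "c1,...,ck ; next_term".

  a_2 = 1·0 + 1·-5 = -5
  a_3 = 1·-5 + 1·0 = -5
  a_4 = 1·-5 + 1·-5 = -10
  a_5 = 1·-10 + 1·-5 = -15
  a_6 = 1·-15 + 1·-10 = -25
  a_7 = 1·-25 + 1·-15 = -40

1,1 ; -40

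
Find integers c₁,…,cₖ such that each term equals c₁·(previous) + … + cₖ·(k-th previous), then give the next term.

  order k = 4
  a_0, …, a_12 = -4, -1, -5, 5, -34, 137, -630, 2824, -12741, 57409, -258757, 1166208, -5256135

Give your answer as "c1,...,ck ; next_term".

  a_4 = -4·5 + 3·-5 + 3·-1 + -1·-4 = -34
  a_5 = -4·-34 + 3·5 + 3·-5 + -1·-1 = 137
  a_6 = -4·137 + 3·-34 + 3·5 + -1·-5 = -630
  a_7 = -4·-630 + 3·137 + 3·-34 + -1·5 = 2824
  a_8 = -4·2824 + 3·-630 + 3·137 + -1·-34 = -12741
  a_9 = -4·-12741 + 3·2824 + 3·-630 + -1·137 = 57409
  a_10 = -4·57409 + 3·-12741 + 3·2824 + -1·-630 = -258757
  a_11 = -4·-258757 + 3·57409 + 3·-12741 + -1·2824 = 1166208
  a_12 = -4·1166208 + 3·-258757 + 3·57409 + -1·-12741 = -5256135
  a_13 = -4·-5256135 + 3·1166208 + 3·-258757 + -1·57409 = 23689484

-4,3,3,-1 ; 23689484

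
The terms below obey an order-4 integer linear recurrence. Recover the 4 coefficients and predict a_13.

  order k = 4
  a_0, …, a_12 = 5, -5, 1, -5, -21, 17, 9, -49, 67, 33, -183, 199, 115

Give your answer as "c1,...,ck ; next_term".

  a_4 = 0·-5 + -1·1 + 2·-5 + -2·5 = -21
  a_5 = 0·-21 + -1·-5 + 2·1 + -2·-5 = 17
  a_6 = 0·17 + -1·-21 + 2·-5 + -2·1 = 9
  a_7 = 0·9 + -1·17 + 2·-21 + -2·-5 = -49
  a_8 = 0·-49 + -1·9 + 2·17 + -2·-21 = 67
  a_9 = 0·67 + -1·-49 + 2·9 + -2·17 = 33
  a_10 = 0·33 + -1·67 + 2·-49 + -2·9 = -183
  a_11 = 0·-183 + -1·33 + 2·67 + -2·-49 = 199
  a_12 = 0·199 + -1·-183 + 2·33 + -2·67 = 115
  a_13 = 0·115 + -1·199 + 2·-183 + -2·33 = -631

0,-1,2,-2 ; -631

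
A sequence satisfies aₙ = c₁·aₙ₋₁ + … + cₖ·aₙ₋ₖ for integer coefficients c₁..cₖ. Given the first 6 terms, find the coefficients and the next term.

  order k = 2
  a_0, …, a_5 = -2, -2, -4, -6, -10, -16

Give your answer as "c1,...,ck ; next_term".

1,1 ; -26

  a_2 = 1·-2 + 1·-2 = -4
  a_3 = 1·-4 + 1·-2 = -6
  a_4 = 1·-6 + 1·-4 = -10
  a_5 = 1·-10 + 1·-6 = -16
  a_6 = 1·-16 + 1·-10 = -26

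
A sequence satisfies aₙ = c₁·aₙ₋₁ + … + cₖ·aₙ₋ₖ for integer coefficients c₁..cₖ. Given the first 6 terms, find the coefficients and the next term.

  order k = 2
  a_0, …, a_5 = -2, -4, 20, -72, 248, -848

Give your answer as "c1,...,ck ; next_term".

  a_2 = -4·-4 + -2·-2 = 20
  a_3 = -4·20 + -2·-4 = -72
  a_4 = -4·-72 + -2·20 = 248
  a_5 = -4·248 + -2·-72 = -848
  a_6 = -4·-848 + -2·248 = 2896

-4,-2 ; 2896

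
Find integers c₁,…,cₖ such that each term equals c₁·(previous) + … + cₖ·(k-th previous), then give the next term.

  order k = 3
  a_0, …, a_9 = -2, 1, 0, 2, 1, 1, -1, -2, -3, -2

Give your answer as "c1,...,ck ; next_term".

1,0,-1 ; 0

  a_3 = 1·0 + 0·1 + -1·-2 = 2
  a_4 = 1·2 + 0·0 + -1·1 = 1
  a_5 = 1·1 + 0·2 + -1·0 = 1
  a_6 = 1·1 + 0·1 + -1·2 = -1
  a_7 = 1·-1 + 0·1 + -1·1 = -2
  a_8 = 1·-2 + 0·-1 + -1·1 = -3
  a_9 = 1·-3 + 0·-2 + -1·-1 = -2
  a_10 = 1·-2 + 0·-3 + -1·-2 = 0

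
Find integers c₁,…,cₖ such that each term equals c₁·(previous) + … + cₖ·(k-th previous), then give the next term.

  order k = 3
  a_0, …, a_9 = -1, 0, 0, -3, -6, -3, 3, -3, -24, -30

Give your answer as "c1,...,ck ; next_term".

  a_3 = 2·0 + -3·0 + 3·-1 = -3
  a_4 = 2·-3 + -3·0 + 3·0 = -6
  a_5 = 2·-6 + -3·-3 + 3·0 = -3
  a_6 = 2·-3 + -3·-6 + 3·-3 = 3
  a_7 = 2·3 + -3·-3 + 3·-6 = -3
  a_8 = 2·-3 + -3·3 + 3·-3 = -24
  a_9 = 2·-24 + -3·-3 + 3·3 = -30
  a_10 = 2·-30 + -3·-24 + 3·-3 = 3

2,-3,3 ; 3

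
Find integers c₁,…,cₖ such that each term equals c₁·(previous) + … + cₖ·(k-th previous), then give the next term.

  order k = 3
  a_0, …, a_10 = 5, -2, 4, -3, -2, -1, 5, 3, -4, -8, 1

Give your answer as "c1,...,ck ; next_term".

0,-1,-1 ; 12

  a_3 = 0·4 + -1·-2 + -1·5 = -3
  a_4 = 0·-3 + -1·4 + -1·-2 = -2
  a_5 = 0·-2 + -1·-3 + -1·4 = -1
  a_6 = 0·-1 + -1·-2 + -1·-3 = 5
  a_7 = 0·5 + -1·-1 + -1·-2 = 3
  a_8 = 0·3 + -1·5 + -1·-1 = -4
  a_9 = 0·-4 + -1·3 + -1·5 = -8
  a_10 = 0·-8 + -1·-4 + -1·3 = 1
  a_11 = 0·1 + -1·-8 + -1·-4 = 12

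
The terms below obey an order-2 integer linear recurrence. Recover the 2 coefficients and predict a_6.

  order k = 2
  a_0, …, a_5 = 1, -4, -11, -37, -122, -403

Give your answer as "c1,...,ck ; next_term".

3,1 ; -1331

  a_2 = 3·-4 + 1·1 = -11
  a_3 = 3·-11 + 1·-4 = -37
  a_4 = 3·-37 + 1·-11 = -122
  a_5 = 3·-122 + 1·-37 = -403
  a_6 = 3·-403 + 1·-122 = -1331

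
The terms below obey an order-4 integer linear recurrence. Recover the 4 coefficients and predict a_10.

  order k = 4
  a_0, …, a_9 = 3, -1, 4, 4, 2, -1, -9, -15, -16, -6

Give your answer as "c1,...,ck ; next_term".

  a_4 = 1·4 + 0·4 + -1·-1 + -1·3 = 2
  a_5 = 1·2 + 0·4 + -1·4 + -1·-1 = -1
  a_6 = 1·-1 + 0·2 + -1·4 + -1·4 = -9
  a_7 = 1·-9 + 0·-1 + -1·2 + -1·4 = -15
  a_8 = 1·-15 + 0·-9 + -1·-1 + -1·2 = -16
  a_9 = 1·-16 + 0·-15 + -1·-9 + -1·-1 = -6
  a_10 = 1·-6 + 0·-16 + -1·-15 + -1·-9 = 18

1,0,-1,-1 ; 18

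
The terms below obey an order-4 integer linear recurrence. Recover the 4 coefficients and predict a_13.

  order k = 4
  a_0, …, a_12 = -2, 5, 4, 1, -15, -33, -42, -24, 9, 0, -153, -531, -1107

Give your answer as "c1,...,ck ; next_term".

  a_4 = 3·1 + -3·4 + 0·5 + 3·-2 = -15
  a_5 = 3·-15 + -3·1 + 0·4 + 3·5 = -33
  a_6 = 3·-33 + -3·-15 + 0·1 + 3·4 = -42
  a_7 = 3·-42 + -3·-33 + 0·-15 + 3·1 = -24
  a_8 = 3·-24 + -3·-42 + 0·-33 + 3·-15 = 9
  a_9 = 3·9 + -3·-24 + 0·-42 + 3·-33 = 0
  a_10 = 3·0 + -3·9 + 0·-24 + 3·-42 = -153
  a_11 = 3·-153 + -3·0 + 0·9 + 3·-24 = -531
  a_12 = 3·-531 + -3·-153 + 0·0 + 3·9 = -1107
  a_13 = 3·-1107 + -3·-531 + 0·-153 + 3·0 = -1728

3,-3,0,3 ; -1728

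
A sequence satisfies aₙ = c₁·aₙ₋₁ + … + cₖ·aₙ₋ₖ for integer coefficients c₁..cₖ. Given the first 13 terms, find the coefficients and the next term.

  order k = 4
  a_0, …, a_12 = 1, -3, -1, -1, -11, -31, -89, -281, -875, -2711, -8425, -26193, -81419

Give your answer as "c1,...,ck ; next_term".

4,-3,2,-4 ; -253103

  a_4 = 4·-1 + -3·-1 + 2·-3 + -4·1 = -11
  a_5 = 4·-11 + -3·-1 + 2·-1 + -4·-3 = -31
  a_6 = 4·-31 + -3·-11 + 2·-1 + -4·-1 = -89
  a_7 = 4·-89 + -3·-31 + 2·-11 + -4·-1 = -281
  a_8 = 4·-281 + -3·-89 + 2·-31 + -4·-11 = -875
  a_9 = 4·-875 + -3·-281 + 2·-89 + -4·-31 = -2711
  a_10 = 4·-2711 + -3·-875 + 2·-281 + -4·-89 = -8425
  a_11 = 4·-8425 + -3·-2711 + 2·-875 + -4·-281 = -26193
  a_12 = 4·-26193 + -3·-8425 + 2·-2711 + -4·-875 = -81419
  a_13 = 4·-81419 + -3·-26193 + 2·-8425 + -4·-2711 = -253103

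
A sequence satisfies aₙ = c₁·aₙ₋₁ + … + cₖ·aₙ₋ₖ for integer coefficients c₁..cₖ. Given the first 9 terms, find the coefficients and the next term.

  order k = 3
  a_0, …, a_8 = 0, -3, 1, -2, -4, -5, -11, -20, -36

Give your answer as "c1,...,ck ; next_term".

1,1,1 ; -67

  a_3 = 1·1 + 1·-3 + 1·0 = -2
  a_4 = 1·-2 + 1·1 + 1·-3 = -4
  a_5 = 1·-4 + 1·-2 + 1·1 = -5
  a_6 = 1·-5 + 1·-4 + 1·-2 = -11
  a_7 = 1·-11 + 1·-5 + 1·-4 = -20
  a_8 = 1·-20 + 1·-11 + 1·-5 = -36
  a_9 = 1·-36 + 1·-20 + 1·-11 = -67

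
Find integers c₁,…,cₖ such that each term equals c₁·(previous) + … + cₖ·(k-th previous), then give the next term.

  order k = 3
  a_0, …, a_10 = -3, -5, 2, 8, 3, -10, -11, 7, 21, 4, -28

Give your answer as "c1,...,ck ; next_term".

  a_3 = 0·2 + -1·-5 + -1·-3 = 8
  a_4 = 0·8 + -1·2 + -1·-5 = 3
  a_5 = 0·3 + -1·8 + -1·2 = -10
  a_6 = 0·-10 + -1·3 + -1·8 = -11
  a_7 = 0·-11 + -1·-10 + -1·3 = 7
  a_8 = 0·7 + -1·-11 + -1·-10 = 21
  a_9 = 0·21 + -1·7 + -1·-11 = 4
  a_10 = 0·4 + -1·21 + -1·7 = -28
  a_11 = 0·-28 + -1·4 + -1·21 = -25

0,-1,-1 ; -25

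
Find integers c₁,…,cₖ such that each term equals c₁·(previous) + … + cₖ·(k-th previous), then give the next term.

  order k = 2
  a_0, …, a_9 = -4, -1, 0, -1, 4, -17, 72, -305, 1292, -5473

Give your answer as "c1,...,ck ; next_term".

-4,1 ; 23184

  a_2 = -4·-1 + 1·-4 = 0
  a_3 = -4·0 + 1·-1 = -1
  a_4 = -4·-1 + 1·0 = 4
  a_5 = -4·4 + 1·-1 = -17
  a_6 = -4·-17 + 1·4 = 72
  a_7 = -4·72 + 1·-17 = -305
  a_8 = -4·-305 + 1·72 = 1292
  a_9 = -4·1292 + 1·-305 = -5473
  a_10 = -4·-5473 + 1·1292 = 23184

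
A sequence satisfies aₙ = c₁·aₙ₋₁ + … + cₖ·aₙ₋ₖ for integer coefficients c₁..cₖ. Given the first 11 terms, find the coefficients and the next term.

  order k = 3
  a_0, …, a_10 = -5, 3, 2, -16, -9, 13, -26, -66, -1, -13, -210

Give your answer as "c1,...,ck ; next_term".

  a_3 = 1·2 + -1·3 + 3·-5 = -16
  a_4 = 1·-16 + -1·2 + 3·3 = -9
  a_5 = 1·-9 + -1·-16 + 3·2 = 13
  a_6 = 1·13 + -1·-9 + 3·-16 = -26
  a_7 = 1·-26 + -1·13 + 3·-9 = -66
  a_8 = 1·-66 + -1·-26 + 3·13 = -1
  a_9 = 1·-1 + -1·-66 + 3·-26 = -13
  a_10 = 1·-13 + -1·-1 + 3·-66 = -210
  a_11 = 1·-210 + -1·-13 + 3·-1 = -200

1,-1,3 ; -200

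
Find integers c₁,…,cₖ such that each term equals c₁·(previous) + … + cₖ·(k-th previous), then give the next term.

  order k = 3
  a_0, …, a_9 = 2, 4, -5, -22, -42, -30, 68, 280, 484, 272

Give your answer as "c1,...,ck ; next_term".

2,-2,-2 ; -984

  a_3 = 2·-5 + -2·4 + -2·2 = -22
  a_4 = 2·-22 + -2·-5 + -2·4 = -42
  a_5 = 2·-42 + -2·-22 + -2·-5 = -30
  a_6 = 2·-30 + -2·-42 + -2·-22 = 68
  a_7 = 2·68 + -2·-30 + -2·-42 = 280
  a_8 = 2·280 + -2·68 + -2·-30 = 484
  a_9 = 2·484 + -2·280 + -2·68 = 272
  a_10 = 2·272 + -2·484 + -2·280 = -984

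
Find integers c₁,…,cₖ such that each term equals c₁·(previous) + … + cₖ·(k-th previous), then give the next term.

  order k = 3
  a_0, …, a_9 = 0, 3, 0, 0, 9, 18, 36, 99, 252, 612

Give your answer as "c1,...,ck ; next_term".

2,0,3 ; 1521

  a_3 = 2·0 + 0·3 + 3·0 = 0
  a_4 = 2·0 + 0·0 + 3·3 = 9
  a_5 = 2·9 + 0·0 + 3·0 = 18
  a_6 = 2·18 + 0·9 + 3·0 = 36
  a_7 = 2·36 + 0·18 + 3·9 = 99
  a_8 = 2·99 + 0·36 + 3·18 = 252
  a_9 = 2·252 + 0·99 + 3·36 = 612
  a_10 = 2·612 + 0·252 + 3·99 = 1521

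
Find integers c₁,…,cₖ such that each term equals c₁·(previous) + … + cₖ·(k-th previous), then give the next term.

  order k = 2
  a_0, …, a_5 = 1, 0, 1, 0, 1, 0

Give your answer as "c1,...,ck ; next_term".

  a_2 = 0·0 + 1·1 = 1
  a_3 = 0·1 + 1·0 = 0
  a_4 = 0·0 + 1·1 = 1
  a_5 = 0·1 + 1·0 = 0
  a_6 = 0·0 + 1·1 = 1

0,1 ; 1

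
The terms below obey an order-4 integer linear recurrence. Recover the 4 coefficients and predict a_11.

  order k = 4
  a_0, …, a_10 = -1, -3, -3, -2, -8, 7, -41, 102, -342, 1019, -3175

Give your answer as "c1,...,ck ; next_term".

-3,1,3,2 ; 9722

  a_4 = -3·-2 + 1·-3 + 3·-3 + 2·-1 = -8
  a_5 = -3·-8 + 1·-2 + 3·-3 + 2·-3 = 7
  a_6 = -3·7 + 1·-8 + 3·-2 + 2·-3 = -41
  a_7 = -3·-41 + 1·7 + 3·-8 + 2·-2 = 102
  a_8 = -3·102 + 1·-41 + 3·7 + 2·-8 = -342
  a_9 = -3·-342 + 1·102 + 3·-41 + 2·7 = 1019
  a_10 = -3·1019 + 1·-342 + 3·102 + 2·-41 = -3175
  a_11 = -3·-3175 + 1·1019 + 3·-342 + 2·102 = 9722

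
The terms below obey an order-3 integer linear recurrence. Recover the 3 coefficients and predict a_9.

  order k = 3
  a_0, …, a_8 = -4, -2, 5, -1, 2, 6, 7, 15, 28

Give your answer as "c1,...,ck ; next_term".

1,1,1 ; 50

  a_3 = 1·5 + 1·-2 + 1·-4 = -1
  a_4 = 1·-1 + 1·5 + 1·-2 = 2
  a_5 = 1·2 + 1·-1 + 1·5 = 6
  a_6 = 1·6 + 1·2 + 1·-1 = 7
  a_7 = 1·7 + 1·6 + 1·2 = 15
  a_8 = 1·15 + 1·7 + 1·6 = 28
  a_9 = 1·28 + 1·15 + 1·7 = 50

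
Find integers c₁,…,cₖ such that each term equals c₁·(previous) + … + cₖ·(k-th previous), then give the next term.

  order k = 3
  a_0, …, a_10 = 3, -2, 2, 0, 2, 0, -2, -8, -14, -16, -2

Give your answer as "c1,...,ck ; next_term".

2,-1,-2 ; 40

  a_3 = 2·2 + -1·-2 + -2·3 = 0
  a_4 = 2·0 + -1·2 + -2·-2 = 2
  a_5 = 2·2 + -1·0 + -2·2 = 0
  a_6 = 2·0 + -1·2 + -2·0 = -2
  a_7 = 2·-2 + -1·0 + -2·2 = -8
  a_8 = 2·-8 + -1·-2 + -2·0 = -14
  a_9 = 2·-14 + -1·-8 + -2·-2 = -16
  a_10 = 2·-16 + -1·-14 + -2·-8 = -2
  a_11 = 2·-2 + -1·-16 + -2·-14 = 40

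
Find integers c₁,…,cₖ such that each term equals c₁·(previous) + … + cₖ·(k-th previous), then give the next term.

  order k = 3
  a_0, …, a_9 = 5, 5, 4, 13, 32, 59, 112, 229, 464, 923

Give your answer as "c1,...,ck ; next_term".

  a_3 = 2·4 + -1·5 + 2·5 = 13
  a_4 = 2·13 + -1·4 + 2·5 = 32
  a_5 = 2·32 + -1·13 + 2·4 = 59
  a_6 = 2·59 + -1·32 + 2·13 = 112
  a_7 = 2·112 + -1·59 + 2·32 = 229
  a_8 = 2·229 + -1·112 + 2·59 = 464
  a_9 = 2·464 + -1·229 + 2·112 = 923
  a_10 = 2·923 + -1·464 + 2·229 = 1840

2,-1,2 ; 1840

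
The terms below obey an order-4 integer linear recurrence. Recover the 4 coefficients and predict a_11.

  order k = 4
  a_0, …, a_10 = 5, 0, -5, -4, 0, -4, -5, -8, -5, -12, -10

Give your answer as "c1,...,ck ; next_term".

  a_4 = 0·-4 + 1·-5 + 0·0 + 1·5 = 0
  a_5 = 0·0 + 1·-4 + 0·-5 + 1·0 = -4
  a_6 = 0·-4 + 1·0 + 0·-4 + 1·-5 = -5
  a_7 = 0·-5 + 1·-4 + 0·0 + 1·-4 = -8
  a_8 = 0·-8 + 1·-5 + 0·-4 + 1·0 = -5
  a_9 = 0·-5 + 1·-8 + 0·-5 + 1·-4 = -12
  a_10 = 0·-12 + 1·-5 + 0·-8 + 1·-5 = -10
  a_11 = 0·-10 + 1·-12 + 0·-5 + 1·-8 = -20

0,1,0,1 ; -20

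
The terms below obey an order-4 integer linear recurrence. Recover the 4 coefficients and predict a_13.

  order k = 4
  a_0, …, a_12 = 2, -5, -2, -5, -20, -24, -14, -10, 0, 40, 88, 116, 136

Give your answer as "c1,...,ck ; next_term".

  a_4 = 2·-5 + -2·-2 + 2·-5 + -2·2 = -20
  a_5 = 2·-20 + -2·-5 + 2·-2 + -2·-5 = -24
  a_6 = 2·-24 + -2·-20 + 2·-5 + -2·-2 = -14
  a_7 = 2·-14 + -2·-24 + 2·-20 + -2·-5 = -10
  a_8 = 2·-10 + -2·-14 + 2·-24 + -2·-20 = 0
  a_9 = 2·0 + -2·-10 + 2·-14 + -2·-24 = 40
  a_10 = 2·40 + -2·0 + 2·-10 + -2·-14 = 88
  a_11 = 2·88 + -2·40 + 2·0 + -2·-10 = 116
  a_12 = 2·116 + -2·88 + 2·40 + -2·0 = 136
  a_13 = 2·136 + -2·116 + 2·88 + -2·40 = 136

2,-2,2,-2 ; 136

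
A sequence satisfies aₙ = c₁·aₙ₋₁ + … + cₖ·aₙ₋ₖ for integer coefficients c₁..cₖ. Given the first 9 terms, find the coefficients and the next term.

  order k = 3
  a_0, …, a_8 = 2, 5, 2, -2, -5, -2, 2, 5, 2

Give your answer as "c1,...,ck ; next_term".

  a_3 = 0·2 + 0·5 + -1·2 = -2
  a_4 = 0·-2 + 0·2 + -1·5 = -5
  a_5 = 0·-5 + 0·-2 + -1·2 = -2
  a_6 = 0·-2 + 0·-5 + -1·-2 = 2
  a_7 = 0·2 + 0·-2 + -1·-5 = 5
  a_8 = 0·5 + 0·2 + -1·-2 = 2
  a_9 = 0·2 + 0·5 + -1·2 = -2

0,0,-1 ; -2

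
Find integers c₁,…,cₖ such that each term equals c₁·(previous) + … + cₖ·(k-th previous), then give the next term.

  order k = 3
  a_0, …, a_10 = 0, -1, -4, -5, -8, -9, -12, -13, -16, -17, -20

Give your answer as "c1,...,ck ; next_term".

  a_3 = 1·-4 + 1·-1 + -1·0 = -5
  a_4 = 1·-5 + 1·-4 + -1·-1 = -8
  a_5 = 1·-8 + 1·-5 + -1·-4 = -9
  a_6 = 1·-9 + 1·-8 + -1·-5 = -12
  a_7 = 1·-12 + 1·-9 + -1·-8 = -13
  a_8 = 1·-13 + 1·-12 + -1·-9 = -16
  a_9 = 1·-16 + 1·-13 + -1·-12 = -17
  a_10 = 1·-17 + 1·-16 + -1·-13 = -20
  a_11 = 1·-20 + 1·-17 + -1·-16 = -21

1,1,-1 ; -21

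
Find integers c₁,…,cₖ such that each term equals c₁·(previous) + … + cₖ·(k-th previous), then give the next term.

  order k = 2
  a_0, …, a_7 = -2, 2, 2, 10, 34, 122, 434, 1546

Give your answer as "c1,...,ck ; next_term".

  a_2 = 3·2 + 2·-2 = 2
  a_3 = 3·2 + 2·2 = 10
  a_4 = 3·10 + 2·2 = 34
  a_5 = 3·34 + 2·10 = 122
  a_6 = 3·122 + 2·34 = 434
  a_7 = 3·434 + 2·122 = 1546
  a_8 = 3·1546 + 2·434 = 5506

3,2 ; 5506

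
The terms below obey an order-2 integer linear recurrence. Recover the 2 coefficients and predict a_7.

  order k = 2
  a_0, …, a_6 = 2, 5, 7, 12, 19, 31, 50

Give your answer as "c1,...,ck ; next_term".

1,1 ; 81

  a_2 = 1·5 + 1·2 = 7
  a_3 = 1·7 + 1·5 = 12
  a_4 = 1·12 + 1·7 = 19
  a_5 = 1·19 + 1·12 = 31
  a_6 = 1·31 + 1·19 = 50
  a_7 = 1·50 + 1·31 = 81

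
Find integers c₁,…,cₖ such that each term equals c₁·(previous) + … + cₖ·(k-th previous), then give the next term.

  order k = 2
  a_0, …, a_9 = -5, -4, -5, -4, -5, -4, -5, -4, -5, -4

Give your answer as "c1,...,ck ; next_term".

0,1 ; -5

  a_2 = 0·-4 + 1·-5 = -5
  a_3 = 0·-5 + 1·-4 = -4
  a_4 = 0·-4 + 1·-5 = -5
  a_5 = 0·-5 + 1·-4 = -4
  a_6 = 0·-4 + 1·-5 = -5
  a_7 = 0·-5 + 1·-4 = -4
  a_8 = 0·-4 + 1·-5 = -5
  a_9 = 0·-5 + 1·-4 = -4
  a_10 = 0·-4 + 1·-5 = -5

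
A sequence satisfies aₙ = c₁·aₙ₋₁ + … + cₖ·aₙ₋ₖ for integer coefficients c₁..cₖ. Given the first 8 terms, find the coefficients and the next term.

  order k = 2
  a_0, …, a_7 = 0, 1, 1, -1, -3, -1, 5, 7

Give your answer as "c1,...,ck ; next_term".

  a_2 = 1·1 + -2·0 = 1
  a_3 = 1·1 + -2·1 = -1
  a_4 = 1·-1 + -2·1 = -3
  a_5 = 1·-3 + -2·-1 = -1
  a_6 = 1·-1 + -2·-3 = 5
  a_7 = 1·5 + -2·-1 = 7
  a_8 = 1·7 + -2·5 = -3

1,-2 ; -3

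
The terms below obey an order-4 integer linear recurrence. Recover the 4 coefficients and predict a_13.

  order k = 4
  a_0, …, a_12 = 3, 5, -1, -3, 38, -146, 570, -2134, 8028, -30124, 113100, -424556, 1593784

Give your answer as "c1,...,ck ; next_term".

-4,0,4,2 ; -5982984

  a_4 = -4·-3 + 0·-1 + 4·5 + 2·3 = 38
  a_5 = -4·38 + 0·-3 + 4·-1 + 2·5 = -146
  a_6 = -4·-146 + 0·38 + 4·-3 + 2·-1 = 570
  a_7 = -4·570 + 0·-146 + 4·38 + 2·-3 = -2134
  a_8 = -4·-2134 + 0·570 + 4·-146 + 2·38 = 8028
  a_9 = -4·8028 + 0·-2134 + 4·570 + 2·-146 = -30124
  a_10 = -4·-30124 + 0·8028 + 4·-2134 + 2·570 = 113100
  a_11 = -4·113100 + 0·-30124 + 4·8028 + 2·-2134 = -424556
  a_12 = -4·-424556 + 0·113100 + 4·-30124 + 2·8028 = 1593784
  a_13 = -4·1593784 + 0·-424556 + 4·113100 + 2·-30124 = -5982984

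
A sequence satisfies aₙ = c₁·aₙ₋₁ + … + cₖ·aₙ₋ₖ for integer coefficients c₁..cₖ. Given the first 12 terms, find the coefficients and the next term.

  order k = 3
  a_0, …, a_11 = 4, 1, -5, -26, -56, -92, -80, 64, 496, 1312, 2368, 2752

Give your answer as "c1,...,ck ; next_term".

2,0,-4 ; 256

  a_3 = 2·-5 + 0·1 + -4·4 = -26
  a_4 = 2·-26 + 0·-5 + -4·1 = -56
  a_5 = 2·-56 + 0·-26 + -4·-5 = -92
  a_6 = 2·-92 + 0·-56 + -4·-26 = -80
  a_7 = 2·-80 + 0·-92 + -4·-56 = 64
  a_8 = 2·64 + 0·-80 + -4·-92 = 496
  a_9 = 2·496 + 0·64 + -4·-80 = 1312
  a_10 = 2·1312 + 0·496 + -4·64 = 2368
  a_11 = 2·2368 + 0·1312 + -4·496 = 2752
  a_12 = 2·2752 + 0·2368 + -4·1312 = 256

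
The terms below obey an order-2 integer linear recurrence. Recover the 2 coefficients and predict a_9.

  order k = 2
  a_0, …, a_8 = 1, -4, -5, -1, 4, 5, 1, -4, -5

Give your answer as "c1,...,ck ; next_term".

  a_2 = 1·-4 + -1·1 = -5
  a_3 = 1·-5 + -1·-4 = -1
  a_4 = 1·-1 + -1·-5 = 4
  a_5 = 1·4 + -1·-1 = 5
  a_6 = 1·5 + -1·4 = 1
  a_7 = 1·1 + -1·5 = -4
  a_8 = 1·-4 + -1·1 = -5
  a_9 = 1·-5 + -1·-4 = -1

1,-1 ; -1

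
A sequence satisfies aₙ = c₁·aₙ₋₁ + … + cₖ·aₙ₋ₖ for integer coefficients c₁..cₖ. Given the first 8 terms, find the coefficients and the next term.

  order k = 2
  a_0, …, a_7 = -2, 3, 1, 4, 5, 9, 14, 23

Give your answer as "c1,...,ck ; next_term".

  a_2 = 1·3 + 1·-2 = 1
  a_3 = 1·1 + 1·3 = 4
  a_4 = 1·4 + 1·1 = 5
  a_5 = 1·5 + 1·4 = 9
  a_6 = 1·9 + 1·5 = 14
  a_7 = 1·14 + 1·9 = 23
  a_8 = 1·23 + 1·14 = 37

1,1 ; 37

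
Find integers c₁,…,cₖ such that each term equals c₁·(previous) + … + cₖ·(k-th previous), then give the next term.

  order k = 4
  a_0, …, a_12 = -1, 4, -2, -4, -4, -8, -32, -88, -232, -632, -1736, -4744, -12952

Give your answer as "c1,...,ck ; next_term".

2,1,2,2 ; -35384

  a_4 = 2·-4 + 1·-2 + 2·4 + 2·-1 = -4
  a_5 = 2·-4 + 1·-4 + 2·-2 + 2·4 = -8
  a_6 = 2·-8 + 1·-4 + 2·-4 + 2·-2 = -32
  a_7 = 2·-32 + 1·-8 + 2·-4 + 2·-4 = -88
  a_8 = 2·-88 + 1·-32 + 2·-8 + 2·-4 = -232
  a_9 = 2·-232 + 1·-88 + 2·-32 + 2·-8 = -632
  a_10 = 2·-632 + 1·-232 + 2·-88 + 2·-32 = -1736
  a_11 = 2·-1736 + 1·-632 + 2·-232 + 2·-88 = -4744
  a_12 = 2·-4744 + 1·-1736 + 2·-632 + 2·-232 = -12952
  a_13 = 2·-12952 + 1·-4744 + 2·-1736 + 2·-632 = -35384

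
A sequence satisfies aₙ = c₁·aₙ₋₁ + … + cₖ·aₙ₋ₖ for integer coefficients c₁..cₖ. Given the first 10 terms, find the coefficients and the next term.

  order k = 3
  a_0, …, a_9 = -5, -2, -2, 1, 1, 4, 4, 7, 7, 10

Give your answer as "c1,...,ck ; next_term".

  a_3 = 1·-2 + 1·-2 + -1·-5 = 1
  a_4 = 1·1 + 1·-2 + -1·-2 = 1
  a_5 = 1·1 + 1·1 + -1·-2 = 4
  a_6 = 1·4 + 1·1 + -1·1 = 4
  a_7 = 1·4 + 1·4 + -1·1 = 7
  a_8 = 1·7 + 1·4 + -1·4 = 7
  a_9 = 1·7 + 1·7 + -1·4 = 10
  a_10 = 1·10 + 1·7 + -1·7 = 10

1,1,-1 ; 10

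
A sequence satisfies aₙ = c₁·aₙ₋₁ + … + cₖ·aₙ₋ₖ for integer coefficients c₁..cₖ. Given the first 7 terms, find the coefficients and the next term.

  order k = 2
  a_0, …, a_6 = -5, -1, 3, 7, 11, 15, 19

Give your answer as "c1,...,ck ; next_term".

  a_2 = 2·-1 + -1·-5 = 3
  a_3 = 2·3 + -1·-1 = 7
  a_4 = 2·7 + -1·3 = 11
  a_5 = 2·11 + -1·7 = 15
  a_6 = 2·15 + -1·11 = 19
  a_7 = 2·19 + -1·15 = 23

2,-1 ; 23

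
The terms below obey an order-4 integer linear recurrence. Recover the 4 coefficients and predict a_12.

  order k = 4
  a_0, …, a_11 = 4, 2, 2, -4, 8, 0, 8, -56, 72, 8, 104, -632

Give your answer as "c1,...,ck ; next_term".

-1,-2,-4,4 ; 680

  a_4 = -1·-4 + -2·2 + -4·2 + 4·4 = 8
  a_5 = -1·8 + -2·-4 + -4·2 + 4·2 = 0
  a_6 = -1·0 + -2·8 + -4·-4 + 4·2 = 8
  a_7 = -1·8 + -2·0 + -4·8 + 4·-4 = -56
  a_8 = -1·-56 + -2·8 + -4·0 + 4·8 = 72
  a_9 = -1·72 + -2·-56 + -4·8 + 4·0 = 8
  a_10 = -1·8 + -2·72 + -4·-56 + 4·8 = 104
  a_11 = -1·104 + -2·8 + -4·72 + 4·-56 = -632
  a_12 = -1·-632 + -2·104 + -4·8 + 4·72 = 680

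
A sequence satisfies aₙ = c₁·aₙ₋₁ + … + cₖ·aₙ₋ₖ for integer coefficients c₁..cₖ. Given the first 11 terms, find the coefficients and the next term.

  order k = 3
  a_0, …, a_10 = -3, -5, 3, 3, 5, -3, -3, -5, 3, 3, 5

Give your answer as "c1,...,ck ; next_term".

0,0,-1 ; -3

  a_3 = 0·3 + 0·-5 + -1·-3 = 3
  a_4 = 0·3 + 0·3 + -1·-5 = 5
  a_5 = 0·5 + 0·3 + -1·3 = -3
  a_6 = 0·-3 + 0·5 + -1·3 = -3
  a_7 = 0·-3 + 0·-3 + -1·5 = -5
  a_8 = 0·-5 + 0·-3 + -1·-3 = 3
  a_9 = 0·3 + 0·-5 + -1·-3 = 3
  a_10 = 0·3 + 0·3 + -1·-5 = 5
  a_11 = 0·5 + 0·3 + -1·3 = -3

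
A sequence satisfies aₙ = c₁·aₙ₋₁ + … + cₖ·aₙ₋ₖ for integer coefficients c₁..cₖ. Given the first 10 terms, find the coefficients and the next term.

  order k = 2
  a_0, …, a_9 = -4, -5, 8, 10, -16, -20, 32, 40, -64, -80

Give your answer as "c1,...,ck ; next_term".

0,-2 ; 128

  a_2 = 0·-5 + -2·-4 = 8
  a_3 = 0·8 + -2·-5 = 10
  a_4 = 0·10 + -2·8 = -16
  a_5 = 0·-16 + -2·10 = -20
  a_6 = 0·-20 + -2·-16 = 32
  a_7 = 0·32 + -2·-20 = 40
  a_8 = 0·40 + -2·32 = -64
  a_9 = 0·-64 + -2·40 = -80
  a_10 = 0·-80 + -2·-64 = 128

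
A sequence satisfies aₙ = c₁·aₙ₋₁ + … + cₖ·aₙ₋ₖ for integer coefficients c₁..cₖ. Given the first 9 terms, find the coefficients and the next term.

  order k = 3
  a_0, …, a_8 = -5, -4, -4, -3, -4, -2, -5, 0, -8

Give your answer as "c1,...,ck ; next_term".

  a_3 = 0·-4 + 2·-4 + -1·-5 = -3
  a_4 = 0·-3 + 2·-4 + -1·-4 = -4
  a_5 = 0·-4 + 2·-3 + -1·-4 = -2
  a_6 = 0·-2 + 2·-4 + -1·-3 = -5
  a_7 = 0·-5 + 2·-2 + -1·-4 = 0
  a_8 = 0·0 + 2·-5 + -1·-2 = -8
  a_9 = 0·-8 + 2·0 + -1·-5 = 5

0,2,-1 ; 5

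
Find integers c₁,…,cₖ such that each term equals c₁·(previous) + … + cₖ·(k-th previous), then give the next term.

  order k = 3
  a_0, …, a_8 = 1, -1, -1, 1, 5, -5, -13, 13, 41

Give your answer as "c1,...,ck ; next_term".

-1,-3,-3 ; -41

  a_3 = -1·-1 + -3·-1 + -3·1 = 1
  a_4 = -1·1 + -3·-1 + -3·-1 = 5
  a_5 = -1·5 + -3·1 + -3·-1 = -5
  a_6 = -1·-5 + -3·5 + -3·1 = -13
  a_7 = -1·-13 + -3·-5 + -3·5 = 13
  a_8 = -1·13 + -3·-13 + -3·-5 = 41
  a_9 = -1·41 + -3·13 + -3·-13 = -41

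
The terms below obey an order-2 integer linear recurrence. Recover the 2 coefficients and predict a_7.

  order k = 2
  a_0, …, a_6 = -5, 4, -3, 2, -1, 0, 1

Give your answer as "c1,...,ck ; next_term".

  a_2 = -2·4 + -1·-5 = -3
  a_3 = -2·-3 + -1·4 = 2
  a_4 = -2·2 + -1·-3 = -1
  a_5 = -2·-1 + -1·2 = 0
  a_6 = -2·0 + -1·-1 = 1
  a_7 = -2·1 + -1·0 = -2

-2,-1 ; -2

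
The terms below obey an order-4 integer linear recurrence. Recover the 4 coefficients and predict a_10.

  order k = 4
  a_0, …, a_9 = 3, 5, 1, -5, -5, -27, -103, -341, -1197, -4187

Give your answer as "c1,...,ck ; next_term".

3,1,3,-2 ; -14575

  a_4 = 3·-5 + 1·1 + 3·5 + -2·3 = -5
  a_5 = 3·-5 + 1·-5 + 3·1 + -2·5 = -27
  a_6 = 3·-27 + 1·-5 + 3·-5 + -2·1 = -103
  a_7 = 3·-103 + 1·-27 + 3·-5 + -2·-5 = -341
  a_8 = 3·-341 + 1·-103 + 3·-27 + -2·-5 = -1197
  a_9 = 3·-1197 + 1·-341 + 3·-103 + -2·-27 = -4187
  a_10 = 3·-4187 + 1·-1197 + 3·-341 + -2·-103 = -14575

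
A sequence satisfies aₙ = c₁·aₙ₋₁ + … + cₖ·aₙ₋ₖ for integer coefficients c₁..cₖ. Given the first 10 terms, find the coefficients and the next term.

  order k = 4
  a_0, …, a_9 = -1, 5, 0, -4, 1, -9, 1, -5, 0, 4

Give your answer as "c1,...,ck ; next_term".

  a_4 = 0·-4 + 1·0 + 0·5 + -1·-1 = 1
  a_5 = 0·1 + 1·-4 + 0·0 + -1·5 = -9
  a_6 = 0·-9 + 1·1 + 0·-4 + -1·0 = 1
  a_7 = 0·1 + 1·-9 + 0·1 + -1·-4 = -5
  a_8 = 0·-5 + 1·1 + 0·-9 + -1·1 = 0
  a_9 = 0·0 + 1·-5 + 0·1 + -1·-9 = 4
  a_10 = 0·4 + 1·0 + 0·-5 + -1·1 = -1

0,1,0,-1 ; -1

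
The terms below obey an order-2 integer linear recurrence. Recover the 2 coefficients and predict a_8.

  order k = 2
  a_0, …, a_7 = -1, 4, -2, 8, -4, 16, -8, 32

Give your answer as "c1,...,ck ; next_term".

0,2 ; -16

  a_2 = 0·4 + 2·-1 = -2
  a_3 = 0·-2 + 2·4 = 8
  a_4 = 0·8 + 2·-2 = -4
  a_5 = 0·-4 + 2·8 = 16
  a_6 = 0·16 + 2·-4 = -8
  a_7 = 0·-8 + 2·16 = 32
  a_8 = 0·32 + 2·-8 = -16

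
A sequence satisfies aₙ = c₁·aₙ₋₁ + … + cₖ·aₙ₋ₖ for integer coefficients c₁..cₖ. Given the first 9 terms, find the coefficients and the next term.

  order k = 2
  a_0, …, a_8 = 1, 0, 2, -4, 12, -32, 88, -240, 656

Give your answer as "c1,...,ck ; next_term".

-2,2 ; -1792

  a_2 = -2·0 + 2·1 = 2
  a_3 = -2·2 + 2·0 = -4
  a_4 = -2·-4 + 2·2 = 12
  a_5 = -2·12 + 2·-4 = -32
  a_6 = -2·-32 + 2·12 = 88
  a_7 = -2·88 + 2·-32 = -240
  a_8 = -2·-240 + 2·88 = 656
  a_9 = -2·656 + 2·-240 = -1792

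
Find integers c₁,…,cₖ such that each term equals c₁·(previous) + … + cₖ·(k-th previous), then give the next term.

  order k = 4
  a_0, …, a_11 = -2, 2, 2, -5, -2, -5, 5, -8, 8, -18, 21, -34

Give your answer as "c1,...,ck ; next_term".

0,1,-1,1 ; 47

  a_4 = 0·-5 + 1·2 + -1·2 + 1·-2 = -2
  a_5 = 0·-2 + 1·-5 + -1·2 + 1·2 = -5
  a_6 = 0·-5 + 1·-2 + -1·-5 + 1·2 = 5
  a_7 = 0·5 + 1·-5 + -1·-2 + 1·-5 = -8
  a_8 = 0·-8 + 1·5 + -1·-5 + 1·-2 = 8
  a_9 = 0·8 + 1·-8 + -1·5 + 1·-5 = -18
  a_10 = 0·-18 + 1·8 + -1·-8 + 1·5 = 21
  a_11 = 0·21 + 1·-18 + -1·8 + 1·-8 = -34
  a_12 = 0·-34 + 1·21 + -1·-18 + 1·8 = 47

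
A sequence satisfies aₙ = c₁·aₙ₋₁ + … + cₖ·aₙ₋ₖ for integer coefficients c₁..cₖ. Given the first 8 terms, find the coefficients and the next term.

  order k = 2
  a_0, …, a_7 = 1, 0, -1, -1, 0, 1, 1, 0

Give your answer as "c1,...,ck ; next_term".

1,-1 ; -1

  a_2 = 1·0 + -1·1 = -1
  a_3 = 1·-1 + -1·0 = -1
  a_4 = 1·-1 + -1·-1 = 0
  a_5 = 1·0 + -1·-1 = 1
  a_6 = 1·1 + -1·0 = 1
  a_7 = 1·1 + -1·1 = 0
  a_8 = 1·0 + -1·1 = -1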